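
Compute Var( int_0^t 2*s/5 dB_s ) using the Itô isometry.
Var = 4*t^3/75

The Itô integral of a deterministic integrand f(s) has mean 0 because each increment f(s) * (B_{s+ds} - B_s) has mean 0. By the Itô isometry:
  Var( int_0^t f(s) dB_s ) = E[ (int_0^t f(s) dB_s)^2 ] = int_0^t f(s)^2 ds.
Here f(s) = 2*s/5, so f(s)^2 = 4*s^2/25. Integrate:
  int_0^t (4*s^2/25) ds = 4*t^3/75.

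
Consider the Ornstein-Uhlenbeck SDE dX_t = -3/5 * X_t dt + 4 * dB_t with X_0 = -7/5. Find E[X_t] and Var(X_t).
E[X_t] = -7*exp(-3*t/5)/5; Var(X_t) = 40/3 - 40*exp(-6*t/5)/3

The OU SDE dX = -theta X dt + sigma dB admits the integrating factor exp(theta t): d(exp(theta t) X_t) = sigma exp(theta t) dB_t. Integrating from 0 to t:
  X_t = x_0 * exp(-theta t) + sigma * int_0^t exp(-theta (t-s)) dB_s.
The Itô integral has mean 0 and (by the Itô isometry) variance sigma^2 * int_0^t exp(-2 theta (t - s)) ds = sigma^2 * (1 - exp(-2 theta t)) / (2 theta).
With theta = 3/5, sigma = 4, x_0 = -7/5:
  E[X_t] = -7/5 * exp(-3/5 t) = -7*exp(-3*t/5)/5
  Var(X_t) = (4)^2 * (1 - exp(-2*3/5 t)) / (2 * 3/5) = 40/3 - 40*exp(-6*t/5)/3.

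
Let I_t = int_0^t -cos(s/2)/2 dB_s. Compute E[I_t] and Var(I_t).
E[I_t] = 0; Var(I_t) = t/8 + sin(t)/8

The Itô integral of a deterministic integrand f(s) has mean 0 because each increment f(s) * (B_{s+ds} - B_s) has mean 0. By the Itô isometry:
  Var( int_0^t f(s) dB_s ) = E[ (int_0^t f(s) dB_s)^2 ] = int_0^t f(s)^2 ds.
Here f(s) = -cos(s/2)/2, so f(s)^2 = cos(s/2)^2/4. Integrate:
  int_0^t (cos(s/2)^2/4) ds = t/8 + sin(t)/8.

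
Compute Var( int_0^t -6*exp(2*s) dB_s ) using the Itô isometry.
Var = 9*exp(4*t) - 9

The Itô integral of a deterministic integrand f(s) has mean 0 because each increment f(s) * (B_{s+ds} - B_s) has mean 0. By the Itô isometry:
  Var( int_0^t f(s) dB_s ) = E[ (int_0^t f(s) dB_s)^2 ] = int_0^t f(s)^2 ds.
Here f(s) = -6*exp(2*s), so f(s)^2 = 36*exp(4*s). Integrate:
  int_0^t (36*exp(4*s)) ds = 9*exp(4*t) - 9.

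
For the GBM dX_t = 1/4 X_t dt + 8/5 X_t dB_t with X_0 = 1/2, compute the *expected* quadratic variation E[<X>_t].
E[<X>_t] = 32*exp(153*t/50)/153 - 32/153

<X>_t = int_0^t ((8/5) * X_s)^2 ds. Taking expectation inside the integral: E[<X>_t] = (8/5)^2 * int_0^t E[X_s^2] ds. For GBM, E[X_s^2] = x_0^2 * exp((2 mu + sigma^2) s). Integrating:
  E[<X>_t] = (8/5)^2 * (1/2)^2 * (exp((2*(1/4) + (8/5)^2) t) - 1) / (2*(1/4) + (8/5)^2)
           = (8/5)^2 * (1/2)^2 * (exp((153/50) t) - 1) / (153/50) = 32*exp(153*t/50)/153 - 32/153.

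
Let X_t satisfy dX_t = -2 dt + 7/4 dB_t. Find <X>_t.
<X>_t = 49*t/16

For an Itô process dX_t = a(t) dt + b(t) dB_t, the quadratic variation is <X>_t = int_0^t b(s)^2 ds (the drift term does not contribute). Here b(s) = 7/4, so
  b(s)^2 = 49/16.
Integrating from 0 to t:
  <X>_t = int_0^t (49/16) ds = 49*t/16.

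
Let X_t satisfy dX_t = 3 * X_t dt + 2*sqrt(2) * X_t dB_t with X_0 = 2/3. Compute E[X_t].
E[X_t] = 2*exp(3*t)/3

For GBM dX = mu X dt + sigma X dB with X_0 = x_0, apply Itô to Y = log X: dY = (mu - sigma^2/2) dt + sigma dB, so Y_t = log(x_0) + (mu - sigma^2/2) t + sigma B_t and hence X_t = x_0 * exp((mu - sigma^2/2) t + sigma B_t).
With mu = 3, sigma = 2*sqrt(2), x_0 = 2/3, this gives:
  X_t = 2/3 * exp((-1) * t + (2*sqrt(2)) * B_t).
Since sigma*B_t ~ Normal(0, sigma^2 t), E[exp(sigma*B_t)] = exp(sigma^2 t / 2); so E[X_t] = x_0 * exp((mu - sigma^2/2) t) * exp(sigma^2 t / 2) = x_0 * exp(mu t) = 2*exp(3*t)/3.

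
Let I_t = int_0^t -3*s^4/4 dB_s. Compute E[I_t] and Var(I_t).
E[I_t] = 0; Var(I_t) = t^9/16

The Itô integral of a deterministic integrand f(s) has mean 0 because each increment f(s) * (B_{s+ds} - B_s) has mean 0. By the Itô isometry:
  Var( int_0^t f(s) dB_s ) = E[ (int_0^t f(s) dB_s)^2 ] = int_0^t f(s)^2 ds.
Here f(s) = -3*s^4/4, so f(s)^2 = 9*s^8/16. Integrate:
  int_0^t (9*s^8/16) ds = t^9/16.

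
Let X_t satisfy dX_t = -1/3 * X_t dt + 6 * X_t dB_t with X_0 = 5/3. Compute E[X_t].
E[X_t] = 5*exp(-t/3)/3

For GBM dX = mu X dt + sigma X dB with X_0 = x_0, apply Itô to Y = log X: dY = (mu - sigma^2/2) dt + sigma dB, so Y_t = log(x_0) + (mu - sigma^2/2) t + sigma B_t and hence X_t = x_0 * exp((mu - sigma^2/2) t + sigma B_t).
With mu = -1/3, sigma = 6, x_0 = 5/3, this gives:
  X_t = 5/3 * exp((-55/3) * t + (6) * B_t).
Since sigma*B_t ~ Normal(0, sigma^2 t), E[exp(sigma*B_t)] = exp(sigma^2 t / 2); so E[X_t] = x_0 * exp((mu - sigma^2/2) t) * exp(sigma^2 t / 2) = x_0 * exp(mu t) = 5*exp(-t/3)/3.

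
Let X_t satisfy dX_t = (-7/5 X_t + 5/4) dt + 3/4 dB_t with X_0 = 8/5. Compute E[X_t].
E[X_t] = 25/28 + 99*exp(-7*t/5)/140

Taking expectations and using E[dB_t] = 0, the mean m(t) = E[X_t] satisfies the ODE m'(t) = a m(t) + b with m(0) = x_0. With a = -7/5, b = 5/4, x_0 = 8/5, the solution is
  m(t) = x_0 * exp(a t) + (b/a) * (exp(a t) - 1)
       = (8/5) * exp((-7/5) t) + ((5/4)/(-7/5)) * (exp((-7/5) t) - 1)
       = 25/28 + 99*exp(-7*t/5)/140.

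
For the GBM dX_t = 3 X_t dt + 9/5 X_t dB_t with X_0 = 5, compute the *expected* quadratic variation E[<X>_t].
E[<X>_t] = 675*exp(231*t/25)/77 - 675/77

<X>_t = int_0^t ((9/5) * X_s)^2 ds. Taking expectation inside the integral: E[<X>_t] = (9/5)^2 * int_0^t E[X_s^2] ds. For GBM, E[X_s^2] = x_0^2 * exp((2 mu + sigma^2) s). Integrating:
  E[<X>_t] = (9/5)^2 * 5^2 * (exp((2*3 + (9/5)^2) t) - 1) / (2*3 + (9/5)^2)
           = (9/5)^2 * 5^2 * (exp((231/25) t) - 1) / (231/25) = 675*exp(231*t/25)/77 - 675/77.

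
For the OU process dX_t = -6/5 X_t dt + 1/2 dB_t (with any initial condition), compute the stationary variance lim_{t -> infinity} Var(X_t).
lim Var(X_t) = 5/48

The OU SDE dX = -theta X dt + sigma dB admits the integrating factor exp(theta t): d(exp(theta t) X_t) = sigma exp(theta t) dB_t. Integrating from 0 to t gives X_t = x_0 * exp(-theta t) + sigma * int_0^t exp(-theta (t-s)) dB_s for any initial x_0. The Itô integral has variance (by the Itô isometry) sigma^2 * int_0^t exp(-2 theta (t - s)) ds = sigma^2 * (1 - exp(-2 theta t)) / (2 theta), independent of x_0.
With theta = 6/5, sigma = 1/2:
  Var(X_t) = (1/2)^2 * (1 - exp(-2*6/5 t)) / (2 * 6/5) = 5/48 - 5*exp(-12*t/5)/48.
As t -> infinity, exp(-2*6/5 t) -> 0, so the stationary variance is sigma^2 / (2 theta) = 5/48.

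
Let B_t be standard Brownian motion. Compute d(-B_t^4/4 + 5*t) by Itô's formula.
d(-B_t^4/4 + 5*t) = (5 - 3*B_t^2/2) dt + (-B_t^3) dB_t

Itô's formula for f(t, x): d f(t, B_t) = (f_t + (1/2) f_xx) dt + f_x dB_t. Compute partials of f(t, x) = 5*t - x^4/4:
  f_t(t,x)  = 5
  f_x(t,x)  = -x^3
  f_xx(t,x) = -3*x^2
Assemble drift = f_t + (1/2) f_xx = 5 - 3*x^2/2 and diffusion = f_x = -x^3. Substituting x = B_t:
  d(-B_t^4/4 + 5*t) = (5 - 3*B_t^2/2) dt + (-B_t^3) dB_t.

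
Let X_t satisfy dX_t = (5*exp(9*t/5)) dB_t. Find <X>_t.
<X>_t = 125*exp(18*t/5)/18 - 125/18

For an Itô process dX_t = a(t) dt + b(t) dB_t, the quadratic variation is <X>_t = int_0^t b(s)^2 ds (the drift term does not contribute). Here b(s) = 5*exp(9*s/5), so
  b(s)^2 = 25*exp(18*s/5).
Integrating from 0 to t:
  <X>_t = int_0^t (25*exp(18*s/5)) ds = 125*exp(18*t/5)/18 - 125/18.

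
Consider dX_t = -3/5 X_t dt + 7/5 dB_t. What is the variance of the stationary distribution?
lim Var(X_t) = 49/30

The OU SDE dX = -theta X dt + sigma dB admits the integrating factor exp(theta t): d(exp(theta t) X_t) = sigma exp(theta t) dB_t. Integrating from 0 to t gives X_t = x_0 * exp(-theta t) + sigma * int_0^t exp(-theta (t-s)) dB_s for any initial x_0. The Itô integral has variance (by the Itô isometry) sigma^2 * int_0^t exp(-2 theta (t - s)) ds = sigma^2 * (1 - exp(-2 theta t)) / (2 theta), independent of x_0.
With theta = 3/5, sigma = 7/5:
  Var(X_t) = (7/5)^2 * (1 - exp(-2*3/5 t)) / (2 * 3/5) = 49/30 - 49*exp(-6*t/5)/30.
As t -> infinity, exp(-2*3/5 t) -> 0, so the stationary variance is sigma^2 / (2 theta) = 49/30.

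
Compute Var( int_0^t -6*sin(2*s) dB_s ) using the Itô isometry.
Var = 18*t - 9*sin(4*t)/2

The Itô integral of a deterministic integrand f(s) has mean 0 because each increment f(s) * (B_{s+ds} - B_s) has mean 0. By the Itô isometry:
  Var( int_0^t f(s) dB_s ) = E[ (int_0^t f(s) dB_s)^2 ] = int_0^t f(s)^2 ds.
Here f(s) = -6*sin(2*s), so f(s)^2 = 36*sin(2*s)^2. Integrate:
  int_0^t (36*sin(2*s)^2) ds = 18*t - 9*sin(4*t)/2.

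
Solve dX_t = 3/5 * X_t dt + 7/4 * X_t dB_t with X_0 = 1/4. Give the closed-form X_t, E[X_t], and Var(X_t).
X_t = 1/4 * exp((-149/160) t + (7/4) B_t); E[X_t] = exp(3*t/5)/4; Var(X_t) = (exp(49*t/16) - 1)*exp(6*t/5)/16

For GBM dX = mu X dt + sigma X dB with X_0 = x_0, apply Itô to Y = log X: dY = (mu - sigma^2/2) dt + sigma dB, so Y_t = log(x_0) + (mu - sigma^2/2) t + sigma B_t and hence X_t = x_0 * exp((mu - sigma^2/2) t + sigma B_t).
With mu = 3/5, sigma = 7/4, x_0 = 1/4, this gives:
  X_t = 1/4 * exp((-149/160) * t + (7/4) * B_t).
Since sigma*B_t ~ Normal(0, sigma^2 t), E[exp(sigma*B_t)] = exp(sigma^2 t / 2); so E[X_t] = x_0 * exp((mu - sigma^2/2) t) * exp(sigma^2 t / 2) = x_0 * exp(mu t) = exp(3*t/5)/4.
Var(X_t) = E[X_t^2] - (E[X_t])^2 = x_0^2 * exp(2 mu t) * (exp(sigma^2 t) - 1) = (exp(49*t/16) - 1)*exp(6*t/5)/16.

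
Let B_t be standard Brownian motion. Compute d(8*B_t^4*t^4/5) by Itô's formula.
d(8*B_t^4*t^4/5) = (16*B_t^2*t^3*(2*B_t^2 + 3*t)/5) dt + (32*B_t^3*t^4/5) dB_t

Itô's formula for f(t, x): d f(t, B_t) = (f_t + (1/2) f_xx) dt + f_x dB_t. Compute partials of f(t, x) = 8*t^4*x^4/5:
  f_t(t,x)  = 32*t^3*x^4/5
  f_x(t,x)  = 32*t^4*x^3/5
  f_xx(t,x) = 96*t^4*x^2/5
Assemble drift = f_t + (1/2) f_xx = 16*t^3*x^2*(3*t + 2*x^2)/5 and diffusion = f_x = 32*t^4*x^3/5. Substituting x = B_t:
  d(8*B_t^4*t^4/5) = (16*B_t^2*t^3*(2*B_t^2 + 3*t)/5) dt + (32*B_t^3*t^4/5) dB_t.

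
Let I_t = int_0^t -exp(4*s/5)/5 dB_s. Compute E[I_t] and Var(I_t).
E[I_t] = 0; Var(I_t) = exp(8*t/5)/40 - 1/40

The Itô integral of a deterministic integrand f(s) has mean 0 because each increment f(s) * (B_{s+ds} - B_s) has mean 0. By the Itô isometry:
  Var( int_0^t f(s) dB_s ) = E[ (int_0^t f(s) dB_s)^2 ] = int_0^t f(s)^2 ds.
Here f(s) = -exp(4*s/5)/5, so f(s)^2 = exp(8*s/5)/25. Integrate:
  int_0^t (exp(8*s/5)/25) ds = exp(8*t/5)/40 - 1/40.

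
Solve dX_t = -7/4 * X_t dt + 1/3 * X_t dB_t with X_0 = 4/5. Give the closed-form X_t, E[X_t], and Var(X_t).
X_t = 4/5 * exp((-65/36) t + (1/3) B_t); E[X_t] = 4*exp(-7*t/4)/5; Var(X_t) = (16*exp(t/9) - 16)*exp(-7*t/2)/25

For GBM dX = mu X dt + sigma X dB with X_0 = x_0, apply Itô to Y = log X: dY = (mu - sigma^2/2) dt + sigma dB, so Y_t = log(x_0) + (mu - sigma^2/2) t + sigma B_t and hence X_t = x_0 * exp((mu - sigma^2/2) t + sigma B_t).
With mu = -7/4, sigma = 1/3, x_0 = 4/5, this gives:
  X_t = 4/5 * exp((-65/36) * t + (1/3) * B_t).
Since sigma*B_t ~ Normal(0, sigma^2 t), E[exp(sigma*B_t)] = exp(sigma^2 t / 2); so E[X_t] = x_0 * exp((mu - sigma^2/2) t) * exp(sigma^2 t / 2) = x_0 * exp(mu t) = 4*exp(-7*t/4)/5.
Var(X_t) = E[X_t^2] - (E[X_t])^2 = x_0^2 * exp(2 mu t) * (exp(sigma^2 t) - 1) = (16*exp(t/9) - 16)*exp(-7*t/2)/25.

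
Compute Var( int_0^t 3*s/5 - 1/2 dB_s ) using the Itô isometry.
Var = t*(12*t^2 - 30*t + 25)/100

The Itô integral of a deterministic integrand f(s) has mean 0 because each increment f(s) * (B_{s+ds} - B_s) has mean 0. By the Itô isometry:
  Var( int_0^t f(s) dB_s ) = E[ (int_0^t f(s) dB_s)^2 ] = int_0^t f(s)^2 ds.
Here f(s) = 3*s/5 - 1/2, so f(s)^2 = (6*s - 5)^2/100. Integrate:
  int_0^t ((6*s - 5)^2/100) ds = t*(12*t^2 - 30*t + 25)/100.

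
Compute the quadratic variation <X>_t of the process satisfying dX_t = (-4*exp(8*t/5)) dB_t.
<X>_t = 5*exp(16*t/5) - 5

For an Itô process dX_t = a(t) dt + b(t) dB_t, the quadratic variation is <X>_t = int_0^t b(s)^2 ds (the drift term does not contribute). Here b(s) = -4*exp(8*s/5), so
  b(s)^2 = 16*exp(16*s/5).
Integrating from 0 to t:
  <X>_t = int_0^t (16*exp(16*s/5)) ds = 5*exp(16*t/5) - 5.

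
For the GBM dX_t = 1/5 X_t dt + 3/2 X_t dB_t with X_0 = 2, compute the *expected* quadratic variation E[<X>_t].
E[<X>_t] = 180*exp(53*t/20)/53 - 180/53

<X>_t = int_0^t ((3/2) * X_s)^2 ds. Taking expectation inside the integral: E[<X>_t] = (3/2)^2 * int_0^t E[X_s^2] ds. For GBM, E[X_s^2] = x_0^2 * exp((2 mu + sigma^2) s). Integrating:
  E[<X>_t] = (3/2)^2 * 2^2 * (exp((2*(1/5) + (3/2)^2) t) - 1) / (2*(1/5) + (3/2)^2)
           = (3/2)^2 * 2^2 * (exp((53/20) t) - 1) / (53/20) = 180*exp(53*t/20)/53 - 180/53.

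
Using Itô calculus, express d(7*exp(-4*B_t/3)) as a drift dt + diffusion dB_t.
d(7*exp(-4*B_t/3)) = (56*exp(-4*B_t/3)/9) dt + (-28*exp(-4*B_t/3)/3) dB_t

Itô's formula for f(B_t) gives d f(B_t) = f'(B_t) dB_t + (1/2) f''(B_t) dt. Compute derivatives of f(x) = 7*exp(-4*x/3):
  f'(x)  = -28*exp(-4*x/3)/3
  f''(x) = 112*exp(-4*x/3)/9
Substitute x = B_t and multiply the f'' term by 1/2:
  drift     = (1/2) * (112*exp(-4*x/3)/9) evaluated at B_t = 56*exp(-4*B_t/3)/9
  diffusion = (-28*exp(-4*x/3)/3) evaluated at B_t = -28*exp(-4*B_t/3)/3
Therefore d(7*exp(-4*B_t/3)) = (56*exp(-4*B_t/3)/9) dt + (-28*exp(-4*B_t/3)/3) dB_t.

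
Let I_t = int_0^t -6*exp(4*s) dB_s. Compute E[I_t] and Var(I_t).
E[I_t] = 0; Var(I_t) = 9*exp(8*t)/2 - 9/2

The Itô integral of a deterministic integrand f(s) has mean 0 because each increment f(s) * (B_{s+ds} - B_s) has mean 0. By the Itô isometry:
  Var( int_0^t f(s) dB_s ) = E[ (int_0^t f(s) dB_s)^2 ] = int_0^t f(s)^2 ds.
Here f(s) = -6*exp(4*s), so f(s)^2 = 36*exp(8*s). Integrate:
  int_0^t (36*exp(8*s)) ds = 9*exp(8*t)/2 - 9/2.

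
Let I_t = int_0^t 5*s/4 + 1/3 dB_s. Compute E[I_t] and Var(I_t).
E[I_t] = 0; Var(I_t) = t*(75*t^2 + 60*t + 16)/144

The Itô integral of a deterministic integrand f(s) has mean 0 because each increment f(s) * (B_{s+ds} - B_s) has mean 0. By the Itô isometry:
  Var( int_0^t f(s) dB_s ) = E[ (int_0^t f(s) dB_s)^2 ] = int_0^t f(s)^2 ds.
Here f(s) = 5*s/4 + 1/3, so f(s)^2 = (15*s + 4)^2/144. Integrate:
  int_0^t ((15*s + 4)^2/144) ds = t*(75*t^2 + 60*t + 16)/144.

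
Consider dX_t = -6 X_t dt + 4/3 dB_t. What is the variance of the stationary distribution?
lim Var(X_t) = 4/27

The OU SDE dX = -theta X dt + sigma dB admits the integrating factor exp(theta t): d(exp(theta t) X_t) = sigma exp(theta t) dB_t. Integrating from 0 to t gives X_t = x_0 * exp(-theta t) + sigma * int_0^t exp(-theta (t-s)) dB_s for any initial x_0. The Itô integral has variance (by the Itô isometry) sigma^2 * int_0^t exp(-2 theta (t - s)) ds = sigma^2 * (1 - exp(-2 theta t)) / (2 theta), independent of x_0.
With theta = 6, sigma = 4/3:
  Var(X_t) = (4/3)^2 * (1 - exp(-2*6 t)) / (2 * 6) = 4/27 - 4*exp(-12*t)/27.
As t -> infinity, exp(-2*6 t) -> 0, so the stationary variance is sigma^2 / (2 theta) = 4/27.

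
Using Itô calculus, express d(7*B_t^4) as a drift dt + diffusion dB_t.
d(7*B_t^4) = (42*B_t^2) dt + (28*B_t^3) dB_t

Itô's formula for f(B_t) gives d f(B_t) = f'(B_t) dB_t + (1/2) f''(B_t) dt. Compute derivatives of f(x) = 7*x^4:
  f'(x)  = 28*x^3
  f''(x) = 84*x^2
Substitute x = B_t and multiply the f'' term by 1/2:
  drift     = (1/2) * (84*x^2) evaluated at B_t = 42*B_t^2
  diffusion = (28*x^3) evaluated at B_t = 28*B_t^3
Therefore d(7*B_t^4) = (42*B_t^2) dt + (28*B_t^3) dB_t.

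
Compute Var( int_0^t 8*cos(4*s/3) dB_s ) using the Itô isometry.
Var = 32*t + 24*sin(4*t/3)*cos(4*t/3)

The Itô integral of a deterministic integrand f(s) has mean 0 because each increment f(s) * (B_{s+ds} - B_s) has mean 0. By the Itô isometry:
  Var( int_0^t f(s) dB_s ) = E[ (int_0^t f(s) dB_s)^2 ] = int_0^t f(s)^2 ds.
Here f(s) = 8*cos(4*s/3), so f(s)^2 = 64*cos(4*s/3)^2. Integrate:
  int_0^t (64*cos(4*s/3)^2) ds = 32*t + 24*sin(4*t/3)*cos(4*t/3).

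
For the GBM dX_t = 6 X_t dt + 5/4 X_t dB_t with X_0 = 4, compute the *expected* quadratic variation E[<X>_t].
E[<X>_t] = 400*exp(217*t/16)/217 - 400/217

<X>_t = int_0^t ((5/4) * X_s)^2 ds. Taking expectation inside the integral: E[<X>_t] = (5/4)^2 * int_0^t E[X_s^2] ds. For GBM, E[X_s^2] = x_0^2 * exp((2 mu + sigma^2) s). Integrating:
  E[<X>_t] = (5/4)^2 * 4^2 * (exp((2*6 + (5/4)^2) t) - 1) / (2*6 + (5/4)^2)
           = (5/4)^2 * 4^2 * (exp((217/16) t) - 1) / (217/16) = 400*exp(217*t/16)/217 - 400/217.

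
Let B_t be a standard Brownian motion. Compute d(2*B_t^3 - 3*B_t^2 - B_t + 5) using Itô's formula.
d(2*B_t^3 - 3*B_t^2 - B_t + 5) = (6*B_t - 3) dt + (6*B_t^2 - 6*B_t - 1) dB_t

Itô's formula for f(B_t) gives d f(B_t) = f'(B_t) dB_t + (1/2) f''(B_t) dt. Compute derivatives of f(x) = 2*x^3 - 3*x^2 - x + 5:
  f'(x)  = 6*x^2 - 6*x - 1
  f''(x) = 12*x - 6
Substitute x = B_t and multiply the f'' term by 1/2:
  drift     = (1/2) * (12*x - 6) evaluated at B_t = 6*B_t - 3
  diffusion = (6*x^2 - 6*x - 1) evaluated at B_t = 6*B_t^2 - 6*B_t - 1
Therefore d(2*B_t^3 - 3*B_t^2 - B_t + 5) = (6*B_t - 3) dt + (6*B_t^2 - 6*B_t - 1) dB_t.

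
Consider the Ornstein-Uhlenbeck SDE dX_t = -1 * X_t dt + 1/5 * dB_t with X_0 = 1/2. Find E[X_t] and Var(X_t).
E[X_t] = exp(-t)/2; Var(X_t) = 1/50 - exp(-2*t)/50

The OU SDE dX = -theta X dt + sigma dB admits the integrating factor exp(theta t): d(exp(theta t) X_t) = sigma exp(theta t) dB_t. Integrating from 0 to t:
  X_t = x_0 * exp(-theta t) + sigma * int_0^t exp(-theta (t-s)) dB_s.
The Itô integral has mean 0 and (by the Itô isometry) variance sigma^2 * int_0^t exp(-2 theta (t - s)) ds = sigma^2 * (1 - exp(-2 theta t)) / (2 theta).
With theta = 1, sigma = 1/5, x_0 = 1/2:
  E[X_t] = 1/2 * exp(-1 t) = exp(-t)/2
  Var(X_t) = (1/5)^2 * (1 - exp(-2*1 t)) / (2 * 1) = 1/50 - exp(-2*t)/50.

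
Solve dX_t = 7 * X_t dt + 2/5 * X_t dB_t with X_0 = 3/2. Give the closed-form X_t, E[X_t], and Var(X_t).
X_t = 3/2 * exp((173/25) t + (2/5) B_t); E[X_t] = 3*exp(7*t)/2; Var(X_t) = 9*(exp(4*t/25) - 1)*exp(14*t)/4

For GBM dX = mu X dt + sigma X dB with X_0 = x_0, apply Itô to Y = log X: dY = (mu - sigma^2/2) dt + sigma dB, so Y_t = log(x_0) + (mu - sigma^2/2) t + sigma B_t and hence X_t = x_0 * exp((mu - sigma^2/2) t + sigma B_t).
With mu = 7, sigma = 2/5, x_0 = 3/2, this gives:
  X_t = 3/2 * exp((173/25) * t + (2/5) * B_t).
Since sigma*B_t ~ Normal(0, sigma^2 t), E[exp(sigma*B_t)] = exp(sigma^2 t / 2); so E[X_t] = x_0 * exp((mu - sigma^2/2) t) * exp(sigma^2 t / 2) = x_0 * exp(mu t) = 3*exp(7*t)/2.
Var(X_t) = E[X_t^2] - (E[X_t])^2 = x_0^2 * exp(2 mu t) * (exp(sigma^2 t) - 1) = 9*(exp(4*t/25) - 1)*exp(14*t)/4.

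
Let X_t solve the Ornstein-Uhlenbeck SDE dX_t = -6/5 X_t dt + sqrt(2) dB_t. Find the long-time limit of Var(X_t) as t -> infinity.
lim Var(X_t) = 5/6

The OU SDE dX = -theta X dt + sigma dB admits the integrating factor exp(theta t): d(exp(theta t) X_t) = sigma exp(theta t) dB_t. Integrating from 0 to t gives X_t = x_0 * exp(-theta t) + sigma * int_0^t exp(-theta (t-s)) dB_s for any initial x_0. The Itô integral has variance (by the Itô isometry) sigma^2 * int_0^t exp(-2 theta (t - s)) ds = sigma^2 * (1 - exp(-2 theta t)) / (2 theta), independent of x_0.
With theta = 6/5, sigma = sqrt(2):
  Var(X_t) = (sqrt(2))^2 * (1 - exp(-2*6/5 t)) / (2 * 6/5) = 5/6 - 5*exp(-12*t/5)/6.
As t -> infinity, exp(-2*6/5 t) -> 0, so the stationary variance is sigma^2 / (2 theta) = 5/6.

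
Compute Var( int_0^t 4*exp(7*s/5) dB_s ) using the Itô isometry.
Var = 40*exp(14*t/5)/7 - 40/7

The Itô integral of a deterministic integrand f(s) has mean 0 because each increment f(s) * (B_{s+ds} - B_s) has mean 0. By the Itô isometry:
  Var( int_0^t f(s) dB_s ) = E[ (int_0^t f(s) dB_s)^2 ] = int_0^t f(s)^2 ds.
Here f(s) = 4*exp(7*s/5), so f(s)^2 = 16*exp(14*s/5). Integrate:
  int_0^t (16*exp(14*s/5)) ds = 40*exp(14*t/5)/7 - 40/7.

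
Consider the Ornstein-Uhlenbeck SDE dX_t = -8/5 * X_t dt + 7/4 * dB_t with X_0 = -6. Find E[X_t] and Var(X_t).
E[X_t] = -6*exp(-8*t/5); Var(X_t) = 245/256 - 245*exp(-16*t/5)/256

The OU SDE dX = -theta X dt + sigma dB admits the integrating factor exp(theta t): d(exp(theta t) X_t) = sigma exp(theta t) dB_t. Integrating from 0 to t:
  X_t = x_0 * exp(-theta t) + sigma * int_0^t exp(-theta (t-s)) dB_s.
The Itô integral has mean 0 and (by the Itô isometry) variance sigma^2 * int_0^t exp(-2 theta (t - s)) ds = sigma^2 * (1 - exp(-2 theta t)) / (2 theta).
With theta = 8/5, sigma = 7/4, x_0 = -6:
  E[X_t] = -6 * exp(-8/5 t) = -6*exp(-8*t/5)
  Var(X_t) = (7/4)^2 * (1 - exp(-2*8/5 t)) / (2 * 8/5) = 245/256 - 245*exp(-16*t/5)/256.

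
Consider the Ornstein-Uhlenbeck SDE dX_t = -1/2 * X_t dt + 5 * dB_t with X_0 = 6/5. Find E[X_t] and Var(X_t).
E[X_t] = 6*exp(-t/2)/5; Var(X_t) = 25 - 25*exp(-t)

The OU SDE dX = -theta X dt + sigma dB admits the integrating factor exp(theta t): d(exp(theta t) X_t) = sigma exp(theta t) dB_t. Integrating from 0 to t:
  X_t = x_0 * exp(-theta t) + sigma * int_0^t exp(-theta (t-s)) dB_s.
The Itô integral has mean 0 and (by the Itô isometry) variance sigma^2 * int_0^t exp(-2 theta (t - s)) ds = sigma^2 * (1 - exp(-2 theta t)) / (2 theta).
With theta = 1/2, sigma = 5, x_0 = 6/5:
  E[X_t] = 6/5 * exp(-1/2 t) = 6*exp(-t/2)/5
  Var(X_t) = (5)^2 * (1 - exp(-2*1/2 t)) / (2 * 1/2) = 25 - 25*exp(-t).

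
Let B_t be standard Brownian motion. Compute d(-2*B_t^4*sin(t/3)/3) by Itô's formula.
d(-2*B_t^4*sin(t/3)/3) = (-2*B_t^2*(B_t^2*cos(t/3) + 18*sin(t/3))/9) dt + (-8*B_t^3*sin(t/3)/3) dB_t

Itô's formula for f(t, x): d f(t, B_t) = (f_t + (1/2) f_xx) dt + f_x dB_t. Compute partials of f(t, x) = -2*x^4*sin(t/3)/3:
  f_t(t,x)  = -2*x^4*cos(t/3)/9
  f_x(t,x)  = -8*x^3*sin(t/3)/3
  f_xx(t,x) = -8*x^2*sin(t/3)
Assemble drift = f_t + (1/2) f_xx = -2*x^2*(x^2*cos(t/3) + 18*sin(t/3))/9 and diffusion = f_x = -8*x^3*sin(t/3)/3. Substituting x = B_t:
  d(-2*B_t^4*sin(t/3)/3) = (-2*B_t^2*(B_t^2*cos(t/3) + 18*sin(t/3))/9) dt + (-8*B_t^3*sin(t/3)/3) dB_t.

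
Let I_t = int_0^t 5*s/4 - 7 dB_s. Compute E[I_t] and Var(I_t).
E[I_t] = 0; Var(I_t) = t*(25*t^2 - 420*t + 2352)/48

The Itô integral of a deterministic integrand f(s) has mean 0 because each increment f(s) * (B_{s+ds} - B_s) has mean 0. By the Itô isometry:
  Var( int_0^t f(s) dB_s ) = E[ (int_0^t f(s) dB_s)^2 ] = int_0^t f(s)^2 ds.
Here f(s) = 5*s/4 - 7, so f(s)^2 = (5*s - 28)^2/16. Integrate:
  int_0^t ((5*s - 28)^2/16) ds = t*(25*t^2 - 420*t + 2352)/48.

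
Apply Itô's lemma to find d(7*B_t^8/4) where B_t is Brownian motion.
d(7*B_t^8/4) = (49*B_t^6) dt + (14*B_t^7) dB_t

Itô's formula for f(B_t) gives d f(B_t) = f'(B_t) dB_t + (1/2) f''(B_t) dt. Compute derivatives of f(x) = 7*x^8/4:
  f'(x)  = 14*x^7
  f''(x) = 98*x^6
Substitute x = B_t and multiply the f'' term by 1/2:
  drift     = (1/2) * (98*x^6) evaluated at B_t = 49*B_t^6
  diffusion = (14*x^7) evaluated at B_t = 14*B_t^7
Therefore d(7*B_t^8/4) = (49*B_t^6) dt + (14*B_t^7) dB_t.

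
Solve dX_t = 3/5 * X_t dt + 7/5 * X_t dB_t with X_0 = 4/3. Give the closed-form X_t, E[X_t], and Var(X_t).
X_t = 4/3 * exp((-19/50) t + (7/5) B_t); E[X_t] = 4*exp(3*t/5)/3; Var(X_t) = 16*(exp(49*t/25) - 1)*exp(6*t/5)/9

For GBM dX = mu X dt + sigma X dB with X_0 = x_0, apply Itô to Y = log X: dY = (mu - sigma^2/2) dt + sigma dB, so Y_t = log(x_0) + (mu - sigma^2/2) t + sigma B_t and hence X_t = x_0 * exp((mu - sigma^2/2) t + sigma B_t).
With mu = 3/5, sigma = 7/5, x_0 = 4/3, this gives:
  X_t = 4/3 * exp((-19/50) * t + (7/5) * B_t).
Since sigma*B_t ~ Normal(0, sigma^2 t), E[exp(sigma*B_t)] = exp(sigma^2 t / 2); so E[X_t] = x_0 * exp((mu - sigma^2/2) t) * exp(sigma^2 t / 2) = x_0 * exp(mu t) = 4*exp(3*t/5)/3.
Var(X_t) = E[X_t^2] - (E[X_t])^2 = x_0^2 * exp(2 mu t) * (exp(sigma^2 t) - 1) = 16*(exp(49*t/25) - 1)*exp(6*t/5)/9.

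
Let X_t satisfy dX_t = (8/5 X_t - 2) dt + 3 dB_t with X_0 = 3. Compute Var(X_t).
Var(X_t) = 45*exp(16*t/5)/16 - 45/16

The variance V(t) = Var(X_t) satisfies V'(t) = 2 a V(t) + c^2 with V(0) = 0 (drift coefficient is linear in X, diffusion is constant). With a = 8/5, c = 3, the solution is
  V(t) = (c^2 / (2 a)) * (exp(2 a t) - 1)
       = (3^2 / (2*(8/5))) * (exp((16/5) t) - 1)
       = 45*exp(16*t/5)/16 - 45/16.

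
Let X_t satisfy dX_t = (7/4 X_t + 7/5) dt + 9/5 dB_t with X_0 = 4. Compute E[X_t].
E[X_t] = 24*exp(7*t/4)/5 - 4/5

Taking expectations and using E[dB_t] = 0, the mean m(t) = E[X_t] satisfies the ODE m'(t) = a m(t) + b with m(0) = x_0. With a = 7/4, b = 7/5, x_0 = 4, the solution is
  m(t) = x_0 * exp(a t) + (b/a) * (exp(a t) - 1)
       = 4 * exp((7/4) t) + ((7/5)/(7/4)) * (exp((7/4) t) - 1)
       = 24*exp(7*t/4)/5 - 4/5.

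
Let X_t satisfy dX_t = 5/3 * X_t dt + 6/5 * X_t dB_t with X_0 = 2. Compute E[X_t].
E[X_t] = 2*exp(5*t/3)

For GBM dX = mu X dt + sigma X dB with X_0 = x_0, apply Itô to Y = log X: dY = (mu - sigma^2/2) dt + sigma dB, so Y_t = log(x_0) + (mu - sigma^2/2) t + sigma B_t and hence X_t = x_0 * exp((mu - sigma^2/2) t + sigma B_t).
With mu = 5/3, sigma = 6/5, x_0 = 2, this gives:
  X_t = 2 * exp((71/75) * t + (6/5) * B_t).
Since sigma*B_t ~ Normal(0, sigma^2 t), E[exp(sigma*B_t)] = exp(sigma^2 t / 2); so E[X_t] = x_0 * exp((mu - sigma^2/2) t) * exp(sigma^2 t / 2) = x_0 * exp(mu t) = 2*exp(5*t/3).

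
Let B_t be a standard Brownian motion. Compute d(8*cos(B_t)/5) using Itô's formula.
d(8*cos(B_t)/5) = (-4*cos(B_t)/5) dt + (-8*sin(B_t)/5) dB_t

Itô's formula for f(B_t) gives d f(B_t) = f'(B_t) dB_t + (1/2) f''(B_t) dt. Compute derivatives of f(x) = 8*cos(x)/5:
  f'(x)  = -8*sin(x)/5
  f''(x) = -8*cos(x)/5
Substitute x = B_t and multiply the f'' term by 1/2:
  drift     = (1/2) * (-8*cos(x)/5) evaluated at B_t = -4*cos(B_t)/5
  diffusion = (-8*sin(x)/5) evaluated at B_t = -8*sin(B_t)/5
Therefore d(8*cos(B_t)/5) = (-4*cos(B_t)/5) dt + (-8*sin(B_t)/5) dB_t.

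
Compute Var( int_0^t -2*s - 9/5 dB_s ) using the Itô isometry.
Var = t*(100*t^2 + 270*t + 243)/75

The Itô integral of a deterministic integrand f(s) has mean 0 because each increment f(s) * (B_{s+ds} - B_s) has mean 0. By the Itô isometry:
  Var( int_0^t f(s) dB_s ) = E[ (int_0^t f(s) dB_s)^2 ] = int_0^t f(s)^2 ds.
Here f(s) = -2*s - 9/5, so f(s)^2 = (10*s + 9)^2/25. Integrate:
  int_0^t ((10*s + 9)^2/25) ds = t*(100*t^2 + 270*t + 243)/75.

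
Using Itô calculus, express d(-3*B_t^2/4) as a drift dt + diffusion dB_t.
d(-3*B_t^2/4) = (-3/4) dt + (-3*B_t/2) dB_t

Itô's formula for f(B_t) gives d f(B_t) = f'(B_t) dB_t + (1/2) f''(B_t) dt. Compute derivatives of f(x) = -3*x^2/4:
  f'(x)  = -3*x/2
  f''(x) = -3/2
Substitute x = B_t and multiply the f'' term by 1/2:
  drift     = (1/2) * (-3/2) evaluated at B_t = -3/4
  diffusion = (-3*x/2) evaluated at B_t = -3*B_t/2
Therefore d(-3*B_t^2/4) = (-3/4) dt + (-3*B_t/2) dB_t.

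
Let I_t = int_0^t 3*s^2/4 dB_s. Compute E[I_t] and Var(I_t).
E[I_t] = 0; Var(I_t) = 9*t^5/80

The Itô integral of a deterministic integrand f(s) has mean 0 because each increment f(s) * (B_{s+ds} - B_s) has mean 0. By the Itô isometry:
  Var( int_0^t f(s) dB_s ) = E[ (int_0^t f(s) dB_s)^2 ] = int_0^t f(s)^2 ds.
Here f(s) = 3*s^2/4, so f(s)^2 = 9*s^4/16. Integrate:
  int_0^t (9*s^4/16) ds = 9*t^5/80.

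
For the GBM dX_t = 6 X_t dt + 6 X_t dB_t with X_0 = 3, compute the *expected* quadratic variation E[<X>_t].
E[<X>_t] = 27*exp(48*t)/4 - 27/4

<X>_t = int_0^t (6 * X_s)^2 ds. Taking expectation inside the integral: E[<X>_t] = 6^2 * int_0^t E[X_s^2] ds. For GBM, E[X_s^2] = x_0^2 * exp((2 mu + sigma^2) s). Integrating:
  E[<X>_t] = 6^2 * 3^2 * (exp((2*6 + 6^2) t) - 1) / (2*6 + 6^2)
           = 6^2 * 3^2 * (exp(48 t) - 1) / 48 = 27*exp(48*t)/4 - 27/4.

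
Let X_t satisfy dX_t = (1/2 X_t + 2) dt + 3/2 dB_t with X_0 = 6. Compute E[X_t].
E[X_t] = 10*exp(t/2) - 4

Taking expectations and using E[dB_t] = 0, the mean m(t) = E[X_t] satisfies the ODE m'(t) = a m(t) + b with m(0) = x_0. With a = 1/2, b = 2, x_0 = 6, the solution is
  m(t) = x_0 * exp(a t) + (b/a) * (exp(a t) - 1)
       = 6 * exp((1/2) t) + (2/(1/2)) * (exp((1/2) t) - 1)
       = 10*exp(t/2) - 4.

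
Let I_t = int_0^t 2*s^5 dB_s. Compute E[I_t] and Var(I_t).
E[I_t] = 0; Var(I_t) = 4*t^11/11

The Itô integral of a deterministic integrand f(s) has mean 0 because each increment f(s) * (B_{s+ds} - B_s) has mean 0. By the Itô isometry:
  Var( int_0^t f(s) dB_s ) = E[ (int_0^t f(s) dB_s)^2 ] = int_0^t f(s)^2 ds.
Here f(s) = 2*s^5, so f(s)^2 = 4*s^10. Integrate:
  int_0^t (4*s^10) ds = 4*t^11/11.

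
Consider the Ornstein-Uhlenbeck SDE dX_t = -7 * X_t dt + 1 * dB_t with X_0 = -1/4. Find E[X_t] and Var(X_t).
E[X_t] = -exp(-7*t)/4; Var(X_t) = 1/14 - exp(-14*t)/14

The OU SDE dX = -theta X dt + sigma dB admits the integrating factor exp(theta t): d(exp(theta t) X_t) = sigma exp(theta t) dB_t. Integrating from 0 to t:
  X_t = x_0 * exp(-theta t) + sigma * int_0^t exp(-theta (t-s)) dB_s.
The Itô integral has mean 0 and (by the Itô isometry) variance sigma^2 * int_0^t exp(-2 theta (t - s)) ds = sigma^2 * (1 - exp(-2 theta t)) / (2 theta).
With theta = 7, sigma = 1, x_0 = -1/4:
  E[X_t] = -1/4 * exp(-7 t) = -exp(-7*t)/4
  Var(X_t) = (1)^2 * (1 - exp(-2*7 t)) / (2 * 7) = 1/14 - exp(-14*t)/14.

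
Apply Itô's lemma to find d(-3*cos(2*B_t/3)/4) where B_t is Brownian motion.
d(-3*cos(2*B_t/3)/4) = (cos(2*B_t/3)/6) dt + (sin(2*B_t/3)/2) dB_t

Itô's formula for f(B_t) gives d f(B_t) = f'(B_t) dB_t + (1/2) f''(B_t) dt. Compute derivatives of f(x) = -3*cos(2*x/3)/4:
  f'(x)  = sin(2*x/3)/2
  f''(x) = cos(2*x/3)/3
Substitute x = B_t and multiply the f'' term by 1/2:
  drift     = (1/2) * (cos(2*x/3)/3) evaluated at B_t = cos(2*B_t/3)/6
  diffusion = (sin(2*x/3)/2) evaluated at B_t = sin(2*B_t/3)/2
Therefore d(-3*cos(2*B_t/3)/4) = (cos(2*B_t/3)/6) dt + (sin(2*B_t/3)/2) dB_t.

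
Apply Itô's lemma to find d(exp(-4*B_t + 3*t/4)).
d(exp(-4*B_t + 3*t/4)) = (35*exp(-4*B_t + 3*t/4)/4) dt + (-4*exp(-4*B_t + 3*t/4)) dB_t

Itô's formula for f(t, x): d f(t, B_t) = (f_t + (1/2) f_xx) dt + f_x dB_t. Compute partials of f(t, x) = exp(3*t/4 - 4*x):
  f_t(t,x)  = 3*exp(3*t/4 - 4*x)/4
  f_x(t,x)  = -4*exp(3*t/4 - 4*x)
  f_xx(t,x) = 16*exp(3*t/4 - 4*x)
Assemble drift = f_t + (1/2) f_xx = 35*exp(3*t/4 - 4*x)/4 and diffusion = f_x = -4*exp(3*t/4 - 4*x). Substituting x = B_t:
  d(exp(-4*B_t + 3*t/4)) = (35*exp(-4*B_t + 3*t/4)/4) dt + (-4*exp(-4*B_t + 3*t/4)) dB_t.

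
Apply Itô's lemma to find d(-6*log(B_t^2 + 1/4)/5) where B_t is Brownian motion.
d(-6*log(B_t^2 + 1/4)/5) = (24*(4*B_t^2 - 1)/(5*(4*B_t^2 + 1)^2)) dt + (-48*B_t/(20*B_t^2 + 5)) dB_t

Itô's formula for f(B_t) gives d f(B_t) = f'(B_t) dB_t + (1/2) f''(B_t) dt. Compute derivatives of f(x) = -6*log(x^2 + 1/4)/5:
  f'(x)  = -48*x/(20*x^2 + 5)
  f''(x) = 48*(4*x^2 - 1)/(5*(4*x^2 + 1)^2)
Substitute x = B_t and multiply the f'' term by 1/2:
  drift     = (1/2) * (48*(4*x^2 - 1)/(5*(4*x^2 + 1)^2)) evaluated at B_t = 24*(4*B_t^2 - 1)/(5*(4*B_t^2 + 1)^2)
  diffusion = (-48*x/(20*x^2 + 5)) evaluated at B_t = -48*B_t/(20*B_t^2 + 5)
Therefore d(-6*log(B_t^2 + 1/4)/5) = (24*(4*B_t^2 - 1)/(5*(4*B_t^2 + 1)^2)) dt + (-48*B_t/(20*B_t^2 + 5)) dB_t.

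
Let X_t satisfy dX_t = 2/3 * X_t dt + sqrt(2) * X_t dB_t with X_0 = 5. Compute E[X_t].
E[X_t] = 5*exp(2*t/3)

For GBM dX = mu X dt + sigma X dB with X_0 = x_0, apply Itô to Y = log X: dY = (mu - sigma^2/2) dt + sigma dB, so Y_t = log(x_0) + (mu - sigma^2/2) t + sigma B_t and hence X_t = x_0 * exp((mu - sigma^2/2) t + sigma B_t).
With mu = 2/3, sigma = sqrt(2), x_0 = 5, this gives:
  X_t = 5 * exp((-1/3) * t + (sqrt(2)) * B_t).
Since sigma*B_t ~ Normal(0, sigma^2 t), E[exp(sigma*B_t)] = exp(sigma^2 t / 2); so E[X_t] = x_0 * exp((mu - sigma^2/2) t) * exp(sigma^2 t / 2) = x_0 * exp(mu t) = 5*exp(2*t/3).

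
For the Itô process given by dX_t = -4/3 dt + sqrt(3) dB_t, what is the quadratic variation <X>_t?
<X>_t = 3*t

For an Itô process dX_t = a(t) dt + b(t) dB_t, the quadratic variation is <X>_t = int_0^t b(s)^2 ds (the drift term does not contribute). Here b(s) = sqrt(3), so
  b(s)^2 = 3.
Integrating from 0 to t:
  <X>_t = int_0^t (3) ds = 3*t.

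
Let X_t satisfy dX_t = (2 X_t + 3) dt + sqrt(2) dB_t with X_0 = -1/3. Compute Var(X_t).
Var(X_t) = exp(4*t)/2 - 1/2

The variance V(t) = Var(X_t) satisfies V'(t) = 2 a V(t) + c^2 with V(0) = 0 (drift coefficient is linear in X, diffusion is constant). With a = 2, c = sqrt(2), the solution is
  V(t) = (c^2 / (2 a)) * (exp(2 a t) - 1)
       = (sqrt(2)^2 / (2*2)) * (exp(4 t) - 1)
       = exp(4*t)/2 - 1/2.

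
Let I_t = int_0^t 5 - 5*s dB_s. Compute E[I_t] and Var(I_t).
E[I_t] = 0; Var(I_t) = 25*t*(t^2 - 3*t + 3)/3

The Itô integral of a deterministic integrand f(s) has mean 0 because each increment f(s) * (B_{s+ds} - B_s) has mean 0. By the Itô isometry:
  Var( int_0^t f(s) dB_s ) = E[ (int_0^t f(s) dB_s)^2 ] = int_0^t f(s)^2 ds.
Here f(s) = 5 - 5*s, so f(s)^2 = 25*(s - 1)^2. Integrate:
  int_0^t (25*(s - 1)^2) ds = 25*t*(t^2 - 3*t + 3)/3.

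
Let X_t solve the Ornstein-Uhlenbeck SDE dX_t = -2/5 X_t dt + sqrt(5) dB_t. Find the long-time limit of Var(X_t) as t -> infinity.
lim Var(X_t) = 25/4

The OU SDE dX = -theta X dt + sigma dB admits the integrating factor exp(theta t): d(exp(theta t) X_t) = sigma exp(theta t) dB_t. Integrating from 0 to t gives X_t = x_0 * exp(-theta t) + sigma * int_0^t exp(-theta (t-s)) dB_s for any initial x_0. The Itô integral has variance (by the Itô isometry) sigma^2 * int_0^t exp(-2 theta (t - s)) ds = sigma^2 * (1 - exp(-2 theta t)) / (2 theta), independent of x_0.
With theta = 2/5, sigma = sqrt(5):
  Var(X_t) = (sqrt(5))^2 * (1 - exp(-2*2/5 t)) / (2 * 2/5) = 25/4 - 25*exp(-4*t/5)/4.
As t -> infinity, exp(-2*2/5 t) -> 0, so the stationary variance is sigma^2 / (2 theta) = 25/4.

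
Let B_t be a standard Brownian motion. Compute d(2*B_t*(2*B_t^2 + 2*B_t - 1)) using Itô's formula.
d(2*B_t*(2*B_t^2 + 2*B_t - 1)) = (12*B_t + 4) dt + (12*B_t^2 + 8*B_t - 2) dB_t

Itô's formula for f(B_t) gives d f(B_t) = f'(B_t) dB_t + (1/2) f''(B_t) dt. Compute derivatives of f(x) = 2*x*(2*x^2 + 2*x - 1):
  f'(x)  = 12*x^2 + 8*x - 2
  f''(x) = 24*x + 8
Substitute x = B_t and multiply the f'' term by 1/2:
  drift     = (1/2) * (24*x + 8) evaluated at B_t = 12*B_t + 4
  diffusion = (12*x^2 + 8*x - 2) evaluated at B_t = 12*B_t^2 + 8*B_t - 2
Therefore d(2*B_t*(2*B_t^2 + 2*B_t - 1)) = (12*B_t + 4) dt + (12*B_t^2 + 8*B_t - 2) dB_t.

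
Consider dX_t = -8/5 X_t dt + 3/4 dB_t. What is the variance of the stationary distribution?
lim Var(X_t) = 45/256

The OU SDE dX = -theta X dt + sigma dB admits the integrating factor exp(theta t): d(exp(theta t) X_t) = sigma exp(theta t) dB_t. Integrating from 0 to t gives X_t = x_0 * exp(-theta t) + sigma * int_0^t exp(-theta (t-s)) dB_s for any initial x_0. The Itô integral has variance (by the Itô isometry) sigma^2 * int_0^t exp(-2 theta (t - s)) ds = sigma^2 * (1 - exp(-2 theta t)) / (2 theta), independent of x_0.
With theta = 8/5, sigma = 3/4:
  Var(X_t) = (3/4)^2 * (1 - exp(-2*8/5 t)) / (2 * 8/5) = 45/256 - 45*exp(-16*t/5)/256.
As t -> infinity, exp(-2*8/5 t) -> 0, so the stationary variance is sigma^2 / (2 theta) = 45/256.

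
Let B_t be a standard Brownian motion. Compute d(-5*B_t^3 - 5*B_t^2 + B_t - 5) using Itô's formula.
d(-5*B_t^3 - 5*B_t^2 + B_t - 5) = (-15*B_t - 5) dt + (-15*B_t^2 - 10*B_t + 1) dB_t

Itô's formula for f(B_t) gives d f(B_t) = f'(B_t) dB_t + (1/2) f''(B_t) dt. Compute derivatives of f(x) = -5*x^3 - 5*x^2 + x - 5:
  f'(x)  = -15*x^2 - 10*x + 1
  f''(x) = -30*x - 10
Substitute x = B_t and multiply the f'' term by 1/2:
  drift     = (1/2) * (-30*x - 10) evaluated at B_t = -15*B_t - 5
  diffusion = (-15*x^2 - 10*x + 1) evaluated at B_t = -15*B_t^2 - 10*B_t + 1
Therefore d(-5*B_t^3 - 5*B_t^2 + B_t - 5) = (-15*B_t - 5) dt + (-15*B_t^2 - 10*B_t + 1) dB_t.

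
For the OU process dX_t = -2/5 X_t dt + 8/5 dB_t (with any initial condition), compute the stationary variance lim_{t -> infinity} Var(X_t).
lim Var(X_t) = 16/5

The OU SDE dX = -theta X dt + sigma dB admits the integrating factor exp(theta t): d(exp(theta t) X_t) = sigma exp(theta t) dB_t. Integrating from 0 to t gives X_t = x_0 * exp(-theta t) + sigma * int_0^t exp(-theta (t-s)) dB_s for any initial x_0. The Itô integral has variance (by the Itô isometry) sigma^2 * int_0^t exp(-2 theta (t - s)) ds = sigma^2 * (1 - exp(-2 theta t)) / (2 theta), independent of x_0.
With theta = 2/5, sigma = 8/5:
  Var(X_t) = (8/5)^2 * (1 - exp(-2*2/5 t)) / (2 * 2/5) = 16/5 - 16*exp(-4*t/5)/5.
As t -> infinity, exp(-2*2/5 t) -> 0, so the stationary variance is sigma^2 / (2 theta) = 16/5.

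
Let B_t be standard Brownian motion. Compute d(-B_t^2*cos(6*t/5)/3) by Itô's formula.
d(-B_t^2*cos(6*t/5)/3) = (2*B_t^2*sin(6*t/5)/5 - cos(6*t/5)/3) dt + (-2*B_t*cos(6*t/5)/3) dB_t

Itô's formula for f(t, x): d f(t, B_t) = (f_t + (1/2) f_xx) dt + f_x dB_t. Compute partials of f(t, x) = -x^2*cos(6*t/5)/3:
  f_t(t,x)  = 2*x^2*sin(6*t/5)/5
  f_x(t,x)  = -2*x*cos(6*t/5)/3
  f_xx(t,x) = -2*cos(6*t/5)/3
Assemble drift = f_t + (1/2) f_xx = 2*x^2*sin(6*t/5)/5 - cos(6*t/5)/3 and diffusion = f_x = -2*x*cos(6*t/5)/3. Substituting x = B_t:
  d(-B_t^2*cos(6*t/5)/3) = (2*B_t^2*sin(6*t/5)/5 - cos(6*t/5)/3) dt + (-2*B_t*cos(6*t/5)/3) dB_t.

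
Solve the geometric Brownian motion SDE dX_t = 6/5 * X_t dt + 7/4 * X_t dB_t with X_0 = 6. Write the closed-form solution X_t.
X_t = 6 * exp((-53/160) * t + (7/4) * B_t)

For GBM dX = mu X dt + sigma X dB with X_0 = x_0, apply Itô to Y = log X: dY = (mu - sigma^2/2) dt + sigma dB, so Y_t = log(x_0) + (mu - sigma^2/2) t + sigma B_t and hence X_t = x_0 * exp((mu - sigma^2/2) t + sigma B_t).
With mu = 6/5, sigma = 7/4, x_0 = 6, this gives:
  X_t = 6 * exp((-53/160) * t + (7/4) * B_t).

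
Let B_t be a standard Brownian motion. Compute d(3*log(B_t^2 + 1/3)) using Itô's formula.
d(3*log(B_t^2 + 1/3)) = (9*(1 - 3*B_t^2)/(3*B_t^2 + 1)^2) dt + (18*B_t/(3*B_t^2 + 1)) dB_t

Itô's formula for f(B_t) gives d f(B_t) = f'(B_t) dB_t + (1/2) f''(B_t) dt. Compute derivatives of f(x) = 3*log(x^2 + 1/3):
  f'(x)  = 18*x/(3*x^2 + 1)
  f''(x) = 18*(1 - 3*x^2)/(3*x^2 + 1)^2
Substitute x = B_t and multiply the f'' term by 1/2:
  drift     = (1/2) * (18*(1 - 3*x^2)/(3*x^2 + 1)^2) evaluated at B_t = 9*(1 - 3*B_t^2)/(3*B_t^2 + 1)^2
  diffusion = (18*x/(3*x^2 + 1)) evaluated at B_t = 18*B_t/(3*B_t^2 + 1)
Therefore d(3*log(B_t^2 + 1/3)) = (9*(1 - 3*B_t^2)/(3*B_t^2 + 1)^2) dt + (18*B_t/(3*B_t^2 + 1)) dB_t.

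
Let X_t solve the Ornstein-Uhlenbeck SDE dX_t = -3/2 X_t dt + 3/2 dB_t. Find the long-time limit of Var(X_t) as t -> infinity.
lim Var(X_t) = 3/4

The OU SDE dX = -theta X dt + sigma dB admits the integrating factor exp(theta t): d(exp(theta t) X_t) = sigma exp(theta t) dB_t. Integrating from 0 to t gives X_t = x_0 * exp(-theta t) + sigma * int_0^t exp(-theta (t-s)) dB_s for any initial x_0. The Itô integral has variance (by the Itô isometry) sigma^2 * int_0^t exp(-2 theta (t - s)) ds = sigma^2 * (1 - exp(-2 theta t)) / (2 theta), independent of x_0.
With theta = 3/2, sigma = 3/2:
  Var(X_t) = (3/2)^2 * (1 - exp(-2*3/2 t)) / (2 * 3/2) = 3/4 - 3*exp(-3*t)/4.
As t -> infinity, exp(-2*3/2 t) -> 0, so the stationary variance is sigma^2 / (2 theta) = 3/4.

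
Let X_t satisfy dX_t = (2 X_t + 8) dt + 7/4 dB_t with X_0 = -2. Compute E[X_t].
E[X_t] = 2*exp(2*t) - 4

Taking expectations and using E[dB_t] = 0, the mean m(t) = E[X_t] satisfies the ODE m'(t) = a m(t) + b with m(0) = x_0. With a = 2, b = 8, x_0 = -2, the solution is
  m(t) = x_0 * exp(a t) + (b/a) * (exp(a t) - 1)
       = (-2) * exp(2 t) + (8/2) * (exp(2 t) - 1)
       = 2*exp(2*t) - 4.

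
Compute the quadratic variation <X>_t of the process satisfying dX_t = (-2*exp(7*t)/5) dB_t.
<X>_t = 2*exp(14*t)/175 - 2/175

For an Itô process dX_t = a(t) dt + b(t) dB_t, the quadratic variation is <X>_t = int_0^t b(s)^2 ds (the drift term does not contribute). Here b(s) = -2*exp(7*s)/5, so
  b(s)^2 = 4*exp(14*s)/25.
Integrating from 0 to t:
  <X>_t = int_0^t (4*exp(14*s)/25) ds = 2*exp(14*t)/175 - 2/175.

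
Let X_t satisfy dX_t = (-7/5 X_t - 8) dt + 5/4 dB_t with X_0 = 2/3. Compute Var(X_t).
Var(X_t) = 125/224 - 125*exp(-14*t/5)/224

The variance V(t) = Var(X_t) satisfies V'(t) = 2 a V(t) + c^2 with V(0) = 0 (drift coefficient is linear in X, diffusion is constant). With a = -7/5, c = 5/4, the solution is
  V(t) = (c^2 / (2 a)) * (exp(2 a t) - 1)
       = ((5/4)^2 / (2*(-7/5))) * (exp((-14/5) t) - 1)
       = 125/224 - 125*exp(-14*t/5)/224.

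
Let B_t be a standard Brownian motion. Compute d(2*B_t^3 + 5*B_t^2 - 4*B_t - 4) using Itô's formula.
d(2*B_t^3 + 5*B_t^2 - 4*B_t - 4) = (6*B_t + 5) dt + (6*B_t^2 + 10*B_t - 4) dB_t

Itô's formula for f(B_t) gives d f(B_t) = f'(B_t) dB_t + (1/2) f''(B_t) dt. Compute derivatives of f(x) = 2*x^3 + 5*x^2 - 4*x - 4:
  f'(x)  = 6*x^2 + 10*x - 4
  f''(x) = 12*x + 10
Substitute x = B_t and multiply the f'' term by 1/2:
  drift     = (1/2) * (12*x + 10) evaluated at B_t = 6*B_t + 5
  diffusion = (6*x^2 + 10*x - 4) evaluated at B_t = 6*B_t^2 + 10*B_t - 4
Therefore d(2*B_t^3 + 5*B_t^2 - 4*B_t - 4) = (6*B_t + 5) dt + (6*B_t^2 + 10*B_t - 4) dB_t.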